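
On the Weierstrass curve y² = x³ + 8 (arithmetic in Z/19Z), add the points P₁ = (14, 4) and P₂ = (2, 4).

(14, 4) + (2, 4). λ = (4 - 4)/(2 - 14) ≡ 0/7 mod 19. 7⁻¹ ≡ 11 (mod 19), so λ ≡ 0.
  x = λ² - 14 - 2 = 0 - 16 ≡ 3; y = λ·(14 - 3) - 4 ≡ 15. → (3, 15)

(3, 15)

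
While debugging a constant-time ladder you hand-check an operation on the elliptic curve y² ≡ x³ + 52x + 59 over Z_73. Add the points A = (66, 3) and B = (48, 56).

(66, 3) + (48, 56). λ = (56 - 3)/(48 - 66) ≡ 53/55 mod 73. 55⁻¹ ≡ 4 (mod 73), so λ ≡ 66.
  x = λ² - 66 - 48 = 4356 - 114 ≡ 8; y = λ·(66 - 8) - 3 ≡ 29. → (8, 29)

(8, 29)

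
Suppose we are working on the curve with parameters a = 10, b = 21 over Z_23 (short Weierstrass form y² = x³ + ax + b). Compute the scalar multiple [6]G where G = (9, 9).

Double-and-add on 6 = (110)₂. Start with G = (9, 9) for the leading 1-bit.
double: tangent at (9, 9): λ = (3·9² + 10)/(2·9) ≡ 0/18. 18⁻¹ ≡ 9 (mod 23), so λ ≡ 0·9 ≡ 0.
  x = λ² - 9 - 9 = 0 - 18 ≡ 5; y = λ·(9 - 5) - 9 ≡ 14. → (5, 14)
add G: (5, 14) + (9, 9). λ = (9 - 14)/(9 - 5) ≡ 18/4 mod 23. 4⁻¹ ≡ 6 (mod 23) since 4·6 = 24 ≡ 1, so λ ≡ 16.
  x = λ² - 5 - 9 = 256 - 14 ≡ 12; y = λ·(5 - 12) - 14 ≡ 12. → (12, 12)
double: tangent at (12, 12): λ = (3·12² + 10)/(2·12) ≡ 5/1. 1⁻¹ ≡ 1 (mod 23), so λ ≡ 5·1 ≡ 5.
  x = λ² - 12 - 12 = 25 - 24 ≡ 1; y = λ·(12 - 1) - 12 ≡ 20. → (1, 20)

(1, 20)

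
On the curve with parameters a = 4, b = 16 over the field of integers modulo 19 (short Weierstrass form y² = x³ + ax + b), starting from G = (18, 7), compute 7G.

(17, 0)

Repeated addition: build up to 7G.
2G: tangent at (18, 7): λ = (3·18² + 4)/(2·7) ≡ 7/14. 14⁻¹ ≡ 15 (mod 19) since 14·15 = 210 ≡ 1, so λ ≡ 7·15 ≡ 10.
  x = λ² - 18 - 18 = 100 - 36 ≡ 7; y = λ·(18 - 7) - 7 ≡ 8. → (7, 8)
3G: (7, 8) + (18, 7). λ = (7 - 8)/(18 - 7) ≡ 18/11 mod 19. 11⁻¹ ≡ 7 (mod 19), so λ ≡ 12.
  x = λ² - 7 - 18 = 144 - 25 ≡ 5; y = λ·(7 - 5) - 8 ≡ 16. → (5, 16)
4G: (5, 16) + (18, 7). λ = (7 - 16)/(18 - 5) ≡ 10/13 mod 19. 13⁻¹ ≡ 3 (mod 19) since 13·3 = 39 ≡ 1, so λ ≡ 11.
  x = λ² - 5 - 18 = 121 - 23 ≡ 3; y = λ·(5 - 3) - 16 ≡ 6. → (3, 6)
5G: (3, 6) + (18, 7). λ = (7 - 6)/(18 - 3) ≡ 1/15 mod 19. 15⁻¹ ≡ 14 (mod 19), so λ ≡ 14.
  x = λ² - 3 - 18 = 196 - 21 ≡ 4; y = λ·(3 - 4) - 6 ≡ 18. → (4, 18)
6G: (4, 18) + (18, 7). λ = (7 - 18)/(18 - 4) ≡ 8/14 mod 19. 14⁻¹ ≡ 15 (mod 19) since 14·15 = 210 ≡ 1, so λ ≡ 6.
  x = λ² - 4 - 18 = 36 - 22 ≡ 14; y = λ·(4 - 14) - 18 ≡ 17. → (14, 17)
7G: (14, 17) + (18, 7). λ = (7 - 17)/(18 - 14) ≡ 9/4 mod 19. 4⁻¹ ≡ 5 (mod 19), so λ ≡ 7.
  x = λ² - 14 - 18 = 49 - 32 ≡ 17; y = λ·(14 - 17) - 17 ≡ 0. → (17, 0)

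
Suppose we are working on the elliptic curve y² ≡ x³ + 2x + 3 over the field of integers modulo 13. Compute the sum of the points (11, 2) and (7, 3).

(11, 2) + (7, 3). λ = (3 - 2)/(7 - 11) ≡ 1/9 mod 13. 9⁻¹ ≡ 3 (mod 13), so λ ≡ 3.
  x = λ² - 11 - 7 = 9 - 18 ≡ 4; y = λ·(11 - 4) - 2 ≡ 6. → (4, 6)

(4, 6)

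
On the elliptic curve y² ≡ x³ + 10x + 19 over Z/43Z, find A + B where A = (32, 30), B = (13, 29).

(32, 30) + (13, 29). λ = (29 - 30)/(13 - 32) ≡ 42/24 mod 43. 24⁻¹ ≡ 9 (mod 43), so λ ≡ 34.
  x = λ² - 32 - 13 = 1156 - 45 ≡ 36; y = λ·(32 - 36) - 30 ≡ 6. → (36, 6)

(36, 6)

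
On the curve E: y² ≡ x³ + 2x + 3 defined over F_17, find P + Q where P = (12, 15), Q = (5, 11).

(12, 15) + (5, 11). λ = (11 - 15)/(5 - 12) ≡ 13/10 mod 17. 10⁻¹ ≡ 12 (mod 17) since 10·12 = 120 ≡ 1, so λ ≡ 3.
  x = λ² - 12 - 5 = 9 - 17 ≡ 9; y = λ·(12 - 9) - 15 ≡ 11. → (9, 11)

(9, 11)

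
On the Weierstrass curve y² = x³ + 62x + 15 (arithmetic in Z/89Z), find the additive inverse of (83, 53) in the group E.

-(83, 53) = (83, -53 mod 89) = (83, 36).

(83, 36)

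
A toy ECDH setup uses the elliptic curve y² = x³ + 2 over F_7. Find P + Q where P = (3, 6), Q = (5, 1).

(0, 4)

(3, 6) + (5, 1). λ = (1 - 6)/(5 - 3) ≡ 2/2 mod 7. 2⁻¹ ≡ 4 (mod 7) since 2·4 = 8 ≡ 1, so λ ≡ 1.
  x = λ² - 3 - 5 = 1 - 8 ≡ 0; y = λ·(3 - 0) - 6 ≡ 4. → (0, 4)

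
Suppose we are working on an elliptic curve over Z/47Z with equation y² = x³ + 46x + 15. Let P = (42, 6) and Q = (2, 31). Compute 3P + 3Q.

First 3P:
Repeated addition: build up to 3P.
2P: tangent at (42, 6): λ = (3·42² + 46)/(2·6) ≡ 27/12. 12⁻¹ ≡ 4 (mod 47), so λ ≡ 27·4 ≡ 14.
  x = λ² - 42 - 42 = 196 - 84 ≡ 18; y = λ·(42 - 18) - 6 ≡ 1. → (18, 1)
3P: (18, 1) + (42, 6). λ = (6 - 1)/(42 - 18) ≡ 5/24 mod 47. 24⁻¹ ≡ 2 (mod 47), so λ ≡ 10.
  x = λ² - 18 - 42 = 100 - 60 ≡ 40; y = λ·(18 - 40) - 1 ≡ 14. → (40, 14)
3P = (40, 14).
Next 3Q:
Repeated addition: build up to 3Q.
2Q: tangent at (2, 31): λ = (3·2² + 46)/(2·31) ≡ 11/15. 15⁻¹ ≡ 22 (mod 47) since 15·22 = 330 ≡ 1, so λ ≡ 11·22 ≡ 7.
  x = λ² - 2 - 2 = 49 - 4 ≡ 45; y = λ·(2 - 45) - 31 ≡ 44. → (45, 44)
3Q: (45, 44) + (2, 31). λ = (31 - 44)/(2 - 45) ≡ 34/4 mod 47. 4⁻¹ ≡ 12 (mod 47) since 4·12 = 48 ≡ 1, so λ ≡ 32.
  x = λ² - 45 - 2 = 1024 - 47 ≡ 37; y = λ·(45 - 37) - 44 ≡ 24. → (37, 24)
3Q = (37, 24).
Finally 3P + 3Q:
(40, 14) + (37, 24). λ = (24 - 14)/(37 - 40) ≡ 10/44 mod 47. 44⁻¹ ≡ 31 (mod 47) since 44·31 = 1364 ≡ 1, so λ ≡ 28.
  x = λ² - 40 - 37 = 784 - 77 ≡ 2; y = λ·(40 - 2) - 14 ≡ 16. → (2, 16)

(2, 16)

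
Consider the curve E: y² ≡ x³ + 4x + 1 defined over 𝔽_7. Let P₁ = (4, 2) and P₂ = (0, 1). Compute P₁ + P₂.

(0, 6)

(4, 2) + (0, 1). λ = (1 - 2)/(0 - 4) ≡ 6/3 mod 7. 3⁻¹ ≡ 5 (mod 7), so λ ≡ 2.
  x = λ² - 4 - 0 = 4 - 4 ≡ 0; y = λ·(4 - 0) - 2 ≡ 6. → (0, 6)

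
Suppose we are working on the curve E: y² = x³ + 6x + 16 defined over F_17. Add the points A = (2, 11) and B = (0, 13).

(16, 3)

(2, 11) + (0, 13). λ = (13 - 11)/(0 - 2) ≡ 2/15 mod 17. 15⁻¹ ≡ 8 (mod 17) since 15·8 = 120 ≡ 1, so λ ≡ 16.
  x = λ² - 2 - 0 = 256 - 2 ≡ 16; y = λ·(2 - 16) - 11 ≡ 3. → (16, 3)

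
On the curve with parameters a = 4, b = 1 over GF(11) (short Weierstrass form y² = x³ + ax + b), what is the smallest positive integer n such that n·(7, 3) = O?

2P: tangent at (7, 3): λ = (3·7² + 4)/(2·3) ≡ 8/6. 6⁻¹ ≡ 2 (mod 11) since 6·2 = 12 ≡ 1, so λ ≡ 8·2 ≡ 5.
  x = λ² - 7 - 7 = 25 - 14 ≡ 0; y = λ·(7 - 0) - 3 ≡ 10. → (0, 10)
3P: (0, 10) + (7, 3). λ = (3 - 10)/(7 - 0) ≡ 4/7 mod 11. 7⁻¹ ≡ 8 (mod 11) since 7·8 = 56 ≡ 1, so λ ≡ 10.
  x = λ² - 0 - 7 = 100 - 7 ≡ 5; y = λ·(0 - 5) - 10 ≡ 6. → (5, 6)
4P: (5, 6) + (7, 3). λ = (3 - 6)/(7 - 5) ≡ 8/2 mod 11. 2⁻¹ ≡ 6 (mod 11) since 2·6 = 12 ≡ 1, so λ ≡ 4.
  x = λ² - 5 - 7 = 16 - 12 ≡ 4; y = λ·(5 - 4) - 6 ≡ 9. → (4, 9)
5P: (4, 9) + (7, 3). λ = (3 - 9)/(7 - 4) ≡ 5/3 mod 11. 3⁻¹ ≡ 4 (mod 11), so λ ≡ 9.
  x = λ² - 4 - 7 = 81 - 11 ≡ 4; y = λ·(4 - 4) - 9 ≡ 2. → (4, 2)
6P: (4, 2) + (7, 3). λ = (3 - 2)/(7 - 4) ≡ 1/3 mod 11. 3⁻¹ ≡ 4 (mod 11), so λ ≡ 4.
  x = λ² - 4 - 7 = 16 - 11 ≡ 5; y = λ·(4 - 5) - 2 ≡ 5. → (5, 5)
7P: (5, 5) + (7, 3). λ = (3 - 5)/(7 - 5) ≡ 9/2 mod 11. 2⁻¹ ≡ 6 (mod 11) since 2·6 = 12 ≡ 1, so λ ≡ 10.
  x = λ² - 5 - 7 = 100 - 12 ≡ 0; y = λ·(5 - 0) - 5 ≡ 1. → (0, 1)
8P: (0, 1) + (7, 3). λ = (3 - 1)/(7 - 0) ≡ 2/7 mod 11. 7⁻¹ ≡ 8 (mod 11), so λ ≡ 5.
  x = λ² - 0 - 7 = 25 - 7 ≡ 7; y = λ·(0 - 7) - 1 ≡ 8. → (7, 8)
9P: (7, 8) + (7, 3): same x and y₁ ≡ -y₂, so the sum is O.
9P = O, so the order is 9.

9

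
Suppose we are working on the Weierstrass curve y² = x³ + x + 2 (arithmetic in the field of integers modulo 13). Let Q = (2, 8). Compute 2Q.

(9, 5)

tangent at (2, 8): λ = (3·2² + 1)/(2·8) ≡ 0/3. 3⁻¹ ≡ 9 (mod 13) since 3·9 = 27 ≡ 1, so λ ≡ 0·9 ≡ 0.
  x = λ² - 2 - 2 = 0 - 4 ≡ 9; y = λ·(2 - 9) - 8 ≡ 5. → (9, 5)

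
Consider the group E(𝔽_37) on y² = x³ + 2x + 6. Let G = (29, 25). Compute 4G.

Double-and-add on 4 = (100)₂. Start with G = (29, 25) for the leading 1-bit.
double: tangent at (29, 25): λ = (3·29² + 2)/(2·25) ≡ 9/13. 13⁻¹ ≡ 20 (mod 37), so λ ≡ 9·20 ≡ 32.
  x = λ² - 29 - 29 = 1024 - 58 ≡ 4; y = λ·(29 - 4) - 25 ≡ 35. → (4, 35)
double: tangent at (4, 35): λ = (3·4² + 2)/(2·35) ≡ 13/33. 33⁻¹ ≡ 9 (mod 37) since 33·9 = 297 ≡ 1, so λ ≡ 13·9 ≡ 6.
  x = λ² - 4 - 4 = 36 - 8 ≡ 28; y = λ·(4 - 28) - 35 ≡ 6. → (28, 6)

(28, 6)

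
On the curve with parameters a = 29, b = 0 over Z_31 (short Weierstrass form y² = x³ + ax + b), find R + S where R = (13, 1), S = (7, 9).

(30, 1)

(13, 1) + (7, 9). λ = (9 - 1)/(7 - 13) ≡ 8/25 mod 31. 25⁻¹ ≡ 5 (mod 31) since 25·5 = 125 ≡ 1, so λ ≡ 9.
  x = λ² - 13 - 7 = 81 - 20 ≡ 30; y = λ·(13 - 30) - 1 ≡ 1. → (30, 1)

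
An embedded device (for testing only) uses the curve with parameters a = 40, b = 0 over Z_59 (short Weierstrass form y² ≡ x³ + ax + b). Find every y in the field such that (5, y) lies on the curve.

none

x³ + 40x + 0 = 325 ≡ 30 (mod 59).
30 is a non-residue mod 59; no y exists.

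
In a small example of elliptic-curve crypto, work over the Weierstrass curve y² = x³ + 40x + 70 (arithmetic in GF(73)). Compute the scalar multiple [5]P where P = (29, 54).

(44, 12)

Repeated addition: build up to 5P.
2P: tangent at (29, 54): λ = (3·29² + 40)/(2·54) ≡ 8/35. 35⁻¹ ≡ 48 (mod 73), so λ ≡ 8·48 ≡ 19.
  x = λ² - 29 - 29 = 361 - 58 ≡ 11; y = λ·(29 - 11) - 54 ≡ 69. → (11, 69)
3P: (11, 69) + (29, 54). λ = (54 - 69)/(29 - 11) ≡ 58/18 mod 73. 18⁻¹ ≡ 69 (mod 73), so λ ≡ 60.
  x = λ² - 11 - 29 = 3600 - 40 ≡ 56; y = λ·(11 - 56) - 69 ≡ 5. → (56, 5)
4P: (56, 5) + (29, 54). λ = (54 - 5)/(29 - 56) ≡ 49/46 mod 73. 46⁻¹ ≡ 27 (mod 73), so λ ≡ 9.
  x = λ² - 56 - 29 = 81 - 85 ≡ 69; y = λ·(56 - 69) - 5 ≡ 24. → (69, 24)
5P: (69, 24) + (29, 54). λ = (54 - 24)/(29 - 69) ≡ 30/33 mod 73. 33⁻¹ ≡ 31 (mod 73) since 33·31 = 1023 ≡ 1, so λ ≡ 54.
  x = λ² - 69 - 29 = 2916 - 98 ≡ 44; y = λ·(69 - 44) - 24 ≡ 12. → (44, 12)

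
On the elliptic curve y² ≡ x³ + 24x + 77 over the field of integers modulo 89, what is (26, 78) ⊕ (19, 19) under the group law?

(26, 78) + (19, 19). λ = (19 - 78)/(19 - 26) ≡ 30/82 mod 89. 82⁻¹ ≡ 38 (mod 89), so λ ≡ 72.
  x = λ² - 26 - 19 = 5184 - 45 ≡ 66; y = λ·(26 - 66) - 78 ≡ 68. → (66, 68)

(66, 68)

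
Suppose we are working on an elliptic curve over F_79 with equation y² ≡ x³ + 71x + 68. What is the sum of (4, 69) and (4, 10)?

O

The two points share x = 4 and their y-coordinates satisfy 69 + 10 ≡ 0 (mod 79), so they are inverses. Their sum is 𝒪.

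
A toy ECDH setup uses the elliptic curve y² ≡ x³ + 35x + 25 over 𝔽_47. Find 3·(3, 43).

(46, 6)

Write Q = (3, 43).
Repeated addition: build up to 3Q.
2Q: tangent at (3, 43): λ = (3·3² + 35)/(2·43) ≡ 15/39. 39⁻¹ ≡ 41 (mod 47) since 39·41 = 1599 ≡ 1, so λ ≡ 15·41 ≡ 4.
  x = λ² - 3 - 3 = 16 - 6 ≡ 10; y = λ·(3 - 10) - 43 ≡ 23. → (10, 23)
3Q: (10, 23) + (3, 43). λ = (43 - 23)/(3 - 10) ≡ 20/40 mod 47. 40⁻¹ ≡ 20 (mod 47) since 40·20 = 800 ≡ 1, so λ ≡ 24.
  x = λ² - 10 - 3 = 576 - 13 ≡ 46; y = λ·(10 - 46) - 23 ≡ 6. → (46, 6)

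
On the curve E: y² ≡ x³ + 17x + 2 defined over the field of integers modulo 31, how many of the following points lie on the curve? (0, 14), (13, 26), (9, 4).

(0, 14): 14² ≡ 10, rhs ≡ 2 → off.
(13, 26): 26² ≡ 25, rhs ≡ 2 → off.
(9, 4): 4² ≡ 16, rhs ≡ 16 → on.

1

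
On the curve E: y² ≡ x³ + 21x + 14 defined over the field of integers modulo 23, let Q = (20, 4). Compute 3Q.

Repeated addition: build up to 3Q.
2Q: tangent at (20, 4): λ = (3·20² + 21)/(2·4) ≡ 2/8. 8⁻¹ ≡ 3 (mod 23) since 8·3 = 24 ≡ 1, so λ ≡ 2·3 ≡ 6.
  x = λ² - 20 - 20 = 36 - 40 ≡ 19; y = λ·(20 - 19) - 4 ≡ 2. → (19, 2)
3Q: (19, 2) + (20, 4). λ = (4 - 2)/(20 - 19) ≡ 2/1 mod 23. 1⁻¹ ≡ 1 (mod 23), so λ ≡ 2.
  x = λ² - 19 - 20 = 4 - 39 ≡ 11; y = λ·(19 - 11) - 2 ≡ 14. → (11, 14)

(11, 14)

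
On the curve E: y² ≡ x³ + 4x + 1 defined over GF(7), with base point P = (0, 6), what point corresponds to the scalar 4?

Repeated addition: build up to 4P.
2P: tangent at (0, 6): λ = (3·0² + 4)/(2·6) ≡ 4/5. 5⁻¹ ≡ 3 (mod 7), so λ ≡ 4·3 ≡ 5.
  x = λ² - 0 - 0 = 25 - 0 ≡ 4; y = λ·(0 - 4) - 6 ≡ 2. → (4, 2)
3P: (4, 2) + (0, 6). λ = (6 - 2)/(0 - 4) ≡ 4/3 mod 7. 3⁻¹ ≡ 5 (mod 7) since 3·5 = 15 ≡ 1, so λ ≡ 6.
  x = λ² - 4 - 0 = 36 - 4 ≡ 4; y = λ·(4 - 4) - 2 ≡ 5. → (4, 5)
4P: (4, 5) + (0, 6). λ = (6 - 5)/(0 - 4) ≡ 1/3 mod 7. 3⁻¹ ≡ 5 (mod 7), so λ ≡ 5.
  x = λ² - 4 - 0 = 25 - 4 ≡ 0; y = λ·(4 - 0) - 5 ≡ 1. → (0, 1)

(0, 1)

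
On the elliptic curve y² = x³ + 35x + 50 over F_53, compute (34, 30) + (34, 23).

The two points share x = 34 and their y-coordinates satisfy 30 + 23 ≡ 0 (mod 53), so they are inverses. Their sum is the point at infinity.

O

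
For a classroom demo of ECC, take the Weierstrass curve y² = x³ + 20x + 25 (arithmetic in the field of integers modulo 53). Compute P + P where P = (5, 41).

tangent at (5, 41): λ = (3·5² + 20)/(2·41) ≡ 42/29. 29⁻¹ ≡ 11 (mod 53) since 29·11 = 319 ≡ 1, so λ ≡ 42·11 ≡ 38.
  x = λ² - 5 - 5 = 1444 - 10 ≡ 3; y = λ·(5 - 3) - 41 ≡ 35. → (3, 35)

(3, 35)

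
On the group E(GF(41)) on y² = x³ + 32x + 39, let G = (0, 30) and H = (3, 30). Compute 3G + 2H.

(5, 23)

First 3G:
Repeated addition: build up to 3G.
2G: tangent at (0, 30): λ = (3·0² + 32)/(2·30) ≡ 32/19. 19⁻¹ ≡ 13 (mod 41) since 19·13 = 247 ≡ 1, so λ ≡ 32·13 ≡ 6.
  x = λ² - 0 - 0 = 36 - 0 ≡ 36; y = λ·(0 - 36) - 30 ≡ 0. → (36, 0)
3G: (36, 0) + (0, 30). λ = (30 - 0)/(0 - 36) ≡ 30/5 mod 41. 5⁻¹ ≡ 33 (mod 41), so λ ≡ 6.
  x = λ² - 36 - 0 = 36 - 36 ≡ 0; y = λ·(36 - 0) - 0 ≡ 11. → (0, 11)
3G = (0, 11).
Next 2H:
Repeated addition: build up to 2H.
2H: tangent at (3, 30): λ = (3·3² + 32)/(2·30) ≡ 18/19. 19⁻¹ ≡ 13 (mod 41), so λ ≡ 18·13 ≡ 29.
  x = λ² - 3 - 3 = 841 - 6 ≡ 15; y = λ·(3 - 15) - 30 ≡ 32. → (15, 32)
2H = (15, 32).
Finally 3G + 2H:
(0, 11) + (15, 32). λ = (32 - 11)/(15 - 0) ≡ 21/15 mod 41. 15⁻¹ ≡ 11 (mod 41), so λ ≡ 26.
  x = λ² - 0 - 15 = 676 - 15 ≡ 5; y = λ·(0 - 5) - 11 ≡ 23. → (5, 23)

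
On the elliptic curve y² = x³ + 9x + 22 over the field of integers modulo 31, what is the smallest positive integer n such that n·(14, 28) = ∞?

2P: tangent at (14, 28): λ = (3·14² + 9)/(2·28) ≡ 8/25. 25⁻¹ ≡ 5 (mod 31), so λ ≡ 8·5 ≡ 9.
  x = λ² - 14 - 14 = 81 - 28 ≡ 22; y = λ·(14 - 22) - 28 ≡ 24. → (22, 24)
3P: (22, 24) + (14, 28). λ = (28 - 24)/(14 - 22) ≡ 4/23 mod 31. 23⁻¹ ≡ 27 (mod 31) since 23·27 = 621 ≡ 1, so λ ≡ 15.
  x = λ² - 22 - 14 = 225 - 36 ≡ 3; y = λ·(22 - 3) - 24 ≡ 13. → (3, 13)
4P: (3, 13) + (14, 28). λ = (28 - 13)/(14 - 3) ≡ 15/11 mod 31. 11⁻¹ ≡ 17 (mod 31), so λ ≡ 7.
  x = λ² - 3 - 14 = 49 - 17 ≡ 1; y = λ·(3 - 1) - 13 ≡ 1. → (1, 1)
5P: (1, 1) + (14, 28). λ = (28 - 1)/(14 - 1) ≡ 27/13 mod 31. 13⁻¹ ≡ 12 (mod 31), so λ ≡ 14.
  x = λ² - 1 - 14 = 196 - 15 ≡ 26; y = λ·(1 - 26) - 1 ≡ 21. → (26, 21)
6P: (26, 21) + (14, 28). λ = (28 - 21)/(14 - 26) ≡ 7/19 mod 31. 19⁻¹ ≡ 18 (mod 31), so λ ≡ 2.
  x = λ² - 26 - 14 = 4 - 40 ≡ 26; y = λ·(26 - 26) - 21 ≡ 10. → (26, 10)
7P: (26, 10) + (14, 28). λ = (28 - 10)/(14 - 26) ≡ 18/19 mod 31. 19⁻¹ ≡ 18 (mod 31), so λ ≡ 14.
  x = λ² - 26 - 14 = 196 - 40 ≡ 1; y = λ·(26 - 1) - 10 ≡ 30. → (1, 30)
8P: (1, 30) + (14, 28). λ = (28 - 30)/(14 - 1) ≡ 29/13 mod 31. 13⁻¹ ≡ 12 (mod 31) since 13·12 = 156 ≡ 1, so λ ≡ 7.
  x = λ² - 1 - 14 = 49 - 15 ≡ 3; y = λ·(1 - 3) - 30 ≡ 18. → (3, 18)
9P: (3, 18) + (14, 28). λ = (28 - 18)/(14 - 3) ≡ 10/11 mod 31. 11⁻¹ ≡ 17 (mod 31) since 11·17 = 187 ≡ 1, so λ ≡ 15.
  x = λ² - 3 - 14 = 225 - 17 ≡ 22; y = λ·(3 - 22) - 18 ≡ 7. → (22, 7)
10P: (22, 7) + (14, 28). λ = (28 - 7)/(14 - 22) ≡ 21/23 mod 31. 23⁻¹ ≡ 27 (mod 31) since 23·27 = 621 ≡ 1, so λ ≡ 9.
  x = λ² - 22 - 14 = 81 - 36 ≡ 14; y = λ·(22 - 14) - 7 ≡ 3. → (14, 3)
11P: (14, 3) + (14, 28): same x and y₁ ≡ -y₂, so the sum is ∞.
11P = ∞, so the order is 11.

11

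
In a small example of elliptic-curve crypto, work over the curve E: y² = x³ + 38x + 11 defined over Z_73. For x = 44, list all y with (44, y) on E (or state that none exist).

x³ + 38x + 11 = 86867 ≡ 70 (mod 73).
Square roots of 70 mod 73: 17 and 56 (since 17² = 289 ≡ 70).

17, 56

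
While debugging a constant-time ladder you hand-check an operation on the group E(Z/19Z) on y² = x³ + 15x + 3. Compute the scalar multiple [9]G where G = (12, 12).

Repeated addition: build up to 9G.
2G: tangent at (12, 12): λ = (3·12² + 15)/(2·12) ≡ 10/5. 5⁻¹ ≡ 4 (mod 19) since 5·4 = 20 ≡ 1, so λ ≡ 10·4 ≡ 2.
  x = λ² - 12 - 12 = 4 - 24 ≡ 18; y = λ·(12 - 18) - 12 ≡ 14. → (18, 14)
3G: (18, 14) + (12, 12). λ = (12 - 14)/(12 - 18) ≡ 17/13 mod 19. 13⁻¹ ≡ 3 (mod 19) since 13·3 = 39 ≡ 1, so λ ≡ 13.
  x = λ² - 18 - 12 = 169 - 30 ≡ 6; y = λ·(18 - 6) - 14 ≡ 9. → (6, 9)
4G: (6, 9) + (12, 12). λ = (12 - 9)/(12 - 6) ≡ 3/6 mod 19. 6⁻¹ ≡ 16 (mod 19), so λ ≡ 10.
  x = λ² - 6 - 12 = 100 - 18 ≡ 6; y = λ·(6 - 6) - 9 ≡ 10. → (6, 10)
5G: (6, 10) + (12, 12). λ = (12 - 10)/(12 - 6) ≡ 2/6 mod 19. 6⁻¹ ≡ 16 (mod 19), so λ ≡ 13.
  x = λ² - 6 - 12 = 169 - 18 ≡ 18; y = λ·(6 - 18) - 10 ≡ 5. → (18, 5)
6G: (18, 5) + (12, 12). λ = (12 - 5)/(12 - 18) ≡ 7/13 mod 19. 13⁻¹ ≡ 3 (mod 19), so λ ≡ 2.
  x = λ² - 18 - 12 = 4 - 30 ≡ 12; y = λ·(18 - 12) - 5 ≡ 7. → (12, 7)
7G: (12, 7) + (12, 12): same x and y₁ ≡ -y₂, so the sum is ∞.
8G: ∞ + (12, 12) = (12, 12) (identity).
9G: tangent at (12, 12): λ = (3·12² + 15)/(2·12) ≡ 10/5. 5⁻¹ ≡ 4 (mod 19) since 5·4 = 20 ≡ 1, so λ ≡ 10·4 ≡ 2.
  x = λ² - 12 - 12 = 4 - 24 ≡ 18; y = λ·(12 - 18) - 12 ≡ 14. → (18, 14)

(18, 14)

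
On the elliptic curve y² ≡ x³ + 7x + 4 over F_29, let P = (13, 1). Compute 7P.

(3, 9)

Double-and-add on 7 = (111)₂. Start with P = (13, 1) for the leading 1-bit.
double: tangent at (13, 1): λ = (3·13² + 7)/(2·1) ≡ 21/2. 2⁻¹ ≡ 15 (mod 29), so λ ≡ 21·15 ≡ 25.
  x = λ² - 13 - 13 = 625 - 26 ≡ 19; y = λ·(13 - 19) - 1 ≡ 23. → (19, 23)
add P: (19, 23) + (13, 1). λ = (1 - 23)/(13 - 19) ≡ 7/23 mod 29. 23⁻¹ ≡ 24 (mod 29), so λ ≡ 23.
  x = λ² - 19 - 13 = 529 - 32 ≡ 4; y = λ·(19 - 4) - 23 ≡ 3. → (4, 3)
double: tangent at (4, 3): λ = (3·4² + 7)/(2·3) ≡ 26/6. 6⁻¹ ≡ 5 (mod 29), so λ ≡ 26·5 ≡ 14.
  x = λ² - 4 - 4 = 196 - 8 ≡ 14; y = λ·(4 - 14) - 3 ≡ 2. → (14, 2)
add P: (14, 2) + (13, 1). λ = (1 - 2)/(13 - 14) ≡ 28/28 mod 29. 28⁻¹ ≡ 28 (mod 29), so λ ≡ 1.
  x = λ² - 14 - 13 = 1 - 27 ≡ 3; y = λ·(14 - 3) - 2 ≡ 9. → (3, 9)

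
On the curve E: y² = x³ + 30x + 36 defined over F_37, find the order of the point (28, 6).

2P: tangent at (28, 6): λ = (3·28² + 30)/(2·6) ≡ 14/12. 12⁻¹ ≡ 34 (mod 37), so λ ≡ 14·34 ≡ 32.
  x = λ² - 28 - 28 = 1024 - 56 ≡ 6; y = λ·(28 - 6) - 6 ≡ 32. → (6, 32)
3P: (6, 32) + (28, 6). λ = (6 - 32)/(28 - 6) ≡ 11/22 mod 37. 22⁻¹ ≡ 32 (mod 37) since 22·32 = 704 ≡ 1, so λ ≡ 19.
  x = λ² - 6 - 28 = 361 - 34 ≡ 31; y = λ·(6 - 31) - 32 ≡ 11. → (31, 11)
4P: (31, 11) + (28, 6). λ = (6 - 11)/(28 - 31) ≡ 32/34 mod 37. 34⁻¹ ≡ 12 (mod 37), so λ ≡ 14.
  x = λ² - 31 - 28 = 196 - 59 ≡ 26; y = λ·(31 - 26) - 11 ≡ 22. → (26, 22)
5P: (26, 22) + (28, 6). λ = (6 - 22)/(28 - 26) ≡ 21/2 mod 37. 2⁻¹ ≡ 19 (mod 37) since 2·19 = 38 ≡ 1, so λ ≡ 29.
  x = λ² - 26 - 28 = 841 - 54 ≡ 10; y = λ·(26 - 10) - 22 ≡ 35. → (10, 35)
6P: (10, 35) + (28, 6). λ = (6 - 35)/(28 - 10) ≡ 8/18 mod 37. 18⁻¹ ≡ 35 (mod 37) since 18·35 = 630 ≡ 1, so λ ≡ 21.
  x = λ² - 10 - 28 = 441 - 38 ≡ 33; y = λ·(10 - 33) - 35 ≡ 0. → (33, 0)
7P: (33, 0) + (28, 6). λ = (6 - 0)/(28 - 33) ≡ 6/32 mod 37. 32⁻¹ ≡ 22 (mod 37) since 32·22 = 704 ≡ 1, so λ ≡ 21.
  x = λ² - 33 - 28 = 441 - 61 ≡ 10; y = λ·(33 - 10) - 0 ≡ 2. → (10, 2)
8P: (10, 2) + (28, 6). λ = (6 - 2)/(28 - 10) ≡ 4/18 mod 37. 18⁻¹ ≡ 35 (mod 37), so λ ≡ 29.
  x = λ² - 10 - 28 = 841 - 38 ≡ 26; y = λ·(10 - 26) - 2 ≡ 15. → (26, 15)
9P: (26, 15) + (28, 6). λ = (6 - 15)/(28 - 26) ≡ 28/2 mod 37. 2⁻¹ ≡ 19 (mod 37) since 2·19 = 38 ≡ 1, so λ ≡ 14.
  x = λ² - 26 - 28 = 196 - 54 ≡ 31; y = λ·(26 - 31) - 15 ≡ 26. → (31, 26)
10P: (31, 26) + (28, 6). λ = (6 - 26)/(28 - 31) ≡ 17/34 mod 37. 34⁻¹ ≡ 12 (mod 37), so λ ≡ 19.
  x = λ² - 31 - 28 = 361 - 59 ≡ 6; y = λ·(31 - 6) - 26 ≡ 5. → (6, 5)
11P: (6, 5) + (28, 6). λ = (6 - 5)/(28 - 6) ≡ 1/22 mod 37. 22⁻¹ ≡ 32 (mod 37), so λ ≡ 32.
  x = λ² - 6 - 28 = 1024 - 34 ≡ 28; y = λ·(6 - 28) - 5 ≡ 31. → (28, 31)
12P: (28, 31) + (28, 6): same x and y₁ ≡ -y₂, so the sum is 𝒪.
12P = 𝒪, so the order is 12.

12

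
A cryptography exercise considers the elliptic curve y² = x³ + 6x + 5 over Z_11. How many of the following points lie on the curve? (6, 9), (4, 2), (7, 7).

(6, 9): 9² ≡ 4, rhs ≡ 4 → on.
(4, 2): 2² ≡ 4, rhs ≡ 5 → off.
(7, 7): 7² ≡ 5, rhs ≡ 5 → on.

2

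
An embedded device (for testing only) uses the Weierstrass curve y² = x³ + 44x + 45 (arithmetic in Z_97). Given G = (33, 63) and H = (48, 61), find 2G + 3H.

First 2G:
Repeated addition: build up to 2G.
2G: tangent at (33, 63): λ = (3·33² + 44)/(2·63) ≡ 13/29. 29⁻¹ ≡ 87 (mod 97) since 29·87 = 2523 ≡ 1, so λ ≡ 13·87 ≡ 64.
  x = λ² - 33 - 33 = 4096 - 66 ≡ 53; y = λ·(33 - 53) - 63 ≡ 15. → (53, 15)
2G = (53, 15).
Next 3H:
Repeated addition: build up to 3H.
2H: tangent at (48, 61): λ = (3·48² + 44)/(2·61) ≡ 69/25. 25⁻¹ ≡ 66 (mod 97), so λ ≡ 69·66 ≡ 92.
  x = λ² - 48 - 48 = 8464 - 96 ≡ 26; y = λ·(48 - 26) - 61 ≡ 23. → (26, 23)
3H: (26, 23) + (48, 61). λ = (61 - 23)/(48 - 26) ≡ 38/22 mod 97. 22⁻¹ ≡ 75 (mod 97), so λ ≡ 37.
  x = λ² - 26 - 48 = 1369 - 74 ≡ 34; y = λ·(26 - 34) - 23 ≡ 69. → (34, 69)
3H = (34, 69).
Finally 2G + 3H:
(53, 15) + (34, 69). λ = (69 - 15)/(34 - 53) ≡ 54/78 mod 97. 78⁻¹ ≡ 51 (mod 97), so λ ≡ 38.
  x = λ² - 53 - 34 = 1444 - 87 ≡ 96; y = λ·(53 - 96) - 15 ≡ 0. → (96, 0)

(96, 0)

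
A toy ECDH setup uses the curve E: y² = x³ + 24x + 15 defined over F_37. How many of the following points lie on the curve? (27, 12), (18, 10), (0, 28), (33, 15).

(27, 12): 12² ≡ 33, rhs ≡ 33 → on.
(18, 10): 10² ≡ 26, rhs ≡ 26 → on.
(0, 28): 28² ≡ 7, rhs ≡ 15 → off.
(33, 15): 15² ≡ 3, rhs ≡ 3 → on.

3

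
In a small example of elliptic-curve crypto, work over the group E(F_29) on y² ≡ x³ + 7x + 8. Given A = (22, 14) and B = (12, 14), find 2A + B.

First 2A:
Repeated addition: build up to 2A.
2A: tangent at (22, 14): λ = (3·22² + 7)/(2·14) ≡ 9/28. 28⁻¹ ≡ 28 (mod 29), so λ ≡ 9·28 ≡ 20.
  x = λ² - 22 - 22 = 400 - 44 ≡ 8; y = λ·(22 - 8) - 14 ≡ 5. → (8, 5)
2A = (8, 5).
Finally 2A + B:
(8, 5) + (12, 14). λ = (14 - 5)/(12 - 8) ≡ 9/4 mod 29. 4⁻¹ ≡ 22 (mod 29), so λ ≡ 24.
  x = λ² - 8 - 12 = 576 - 20 ≡ 5; y = λ·(8 - 5) - 5 ≡ 9. → (5, 9)

(5, 9)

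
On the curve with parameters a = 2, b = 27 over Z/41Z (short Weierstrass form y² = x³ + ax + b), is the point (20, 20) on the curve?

yes

y² = 20² ≡ 31; x³ + 2x + 27 = 8067 ≡ 31 (mod 41). 31 = 31.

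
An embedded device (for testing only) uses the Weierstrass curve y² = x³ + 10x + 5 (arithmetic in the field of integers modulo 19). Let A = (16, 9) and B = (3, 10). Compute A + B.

(9, 8)

(16, 9) + (3, 10). λ = (10 - 9)/(3 - 16) ≡ 1/6 mod 19. 6⁻¹ ≡ 16 (mod 19) since 6·16 = 96 ≡ 1, so λ ≡ 16.
  x = λ² - 16 - 3 = 256 - 19 ≡ 9; y = λ·(16 - 9) - 9 ≡ 8. → (9, 8)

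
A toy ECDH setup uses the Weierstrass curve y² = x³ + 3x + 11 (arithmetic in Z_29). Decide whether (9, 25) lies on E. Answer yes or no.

no

y² = 25² ≡ 16; x³ + 3x + 11 = 767 ≡ 13 (mod 29). 16 ≠ 13.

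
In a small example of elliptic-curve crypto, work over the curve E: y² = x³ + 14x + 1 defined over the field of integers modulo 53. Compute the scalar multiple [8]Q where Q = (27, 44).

(6, 6)

Repeated addition: build up to 8Q.
2Q: tangent at (27, 44): λ = (3·27² + 14)/(2·44) ≡ 28/35. 35⁻¹ ≡ 50 (mod 53), so λ ≡ 28·50 ≡ 22.
  x = λ² - 27 - 27 = 484 - 54 ≡ 6; y = λ·(27 - 6) - 44 ≡ 47. → (6, 47)
3Q: (6, 47) + (27, 44). λ = (44 - 47)/(27 - 6) ≡ 50/21 mod 53. 21⁻¹ ≡ 48 (mod 53), so λ ≡ 15.
  x = λ² - 6 - 27 = 225 - 33 ≡ 33; y = λ·(6 - 33) - 47 ≡ 25. → (33, 25)
4Q: (33, 25) + (27, 44). λ = (44 - 25)/(27 - 33) ≡ 19/47 mod 53. 47⁻¹ ≡ 44 (mod 53) since 47·44 = 2068 ≡ 1, so λ ≡ 41.
  x = λ² - 33 - 27 = 1681 - 60 ≡ 31; y = λ·(33 - 31) - 25 ≡ 4. → (31, 4)
5Q: (31, 4) + (27, 44). λ = (44 - 4)/(27 - 31) ≡ 40/49 mod 53. 49⁻¹ ≡ 13 (mod 53) since 49·13 = 637 ≡ 1, so λ ≡ 43.
  x = λ² - 31 - 27 = 1849 - 58 ≡ 42; y = λ·(31 - 42) - 4 ≡ 0. → (42, 0)
6Q: (42, 0) + (27, 44). λ = (44 - 0)/(27 - 42) ≡ 44/38 mod 53. 38⁻¹ ≡ 7 (mod 53) since 38·7 = 266 ≡ 1, so λ ≡ 43.
  x = λ² - 42 - 27 = 1849 - 69 ≡ 31; y = λ·(42 - 31) - 0 ≡ 49. → (31, 49)
7Q: (31, 49) + (27, 44). λ = (44 - 49)/(27 - 31) ≡ 48/49 mod 53. 49⁻¹ ≡ 13 (mod 53) since 49·13 = 637 ≡ 1, so λ ≡ 41.
  x = λ² - 31 - 27 = 1681 - 58 ≡ 33; y = λ·(31 - 33) - 49 ≡ 28. → (33, 28)
8Q: (33, 28) + (27, 44). λ = (44 - 28)/(27 - 33) ≡ 16/47 mod 53. 47⁻¹ ≡ 44 (mod 53) since 47·44 = 2068 ≡ 1, so λ ≡ 15.
  x = λ² - 33 - 27 = 225 - 60 ≡ 6; y = λ·(33 - 6) - 28 ≡ 6. → (6, 6)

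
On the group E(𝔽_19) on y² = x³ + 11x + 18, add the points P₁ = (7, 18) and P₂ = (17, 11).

(7, 18) + (17, 11). λ = (11 - 18)/(17 - 7) ≡ 12/10 mod 19. 10⁻¹ ≡ 2 (mod 19), so λ ≡ 5.
  x = λ² - 7 - 17 = 25 - 24 ≡ 1; y = λ·(7 - 1) - 18 ≡ 12. → (1, 12)

(1, 12)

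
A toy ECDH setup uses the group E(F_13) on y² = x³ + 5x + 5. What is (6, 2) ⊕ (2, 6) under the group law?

(6, 2) + (2, 6). λ = (6 - 2)/(2 - 6) ≡ 4/9 mod 13. 9⁻¹ ≡ 3 (mod 13) since 9·3 = 27 ≡ 1, so λ ≡ 12.
  x = λ² - 6 - 2 = 144 - 8 ≡ 6; y = λ·(6 - 6) - 2 ≡ 11. → (6, 11)

(6, 11)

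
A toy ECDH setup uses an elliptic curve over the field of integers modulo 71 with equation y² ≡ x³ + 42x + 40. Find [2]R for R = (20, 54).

(39, 47)

tangent at (20, 54): λ = (3·20² + 42)/(2·54) ≡ 35/37. 37⁻¹ ≡ 48 (mod 71) since 37·48 = 1776 ≡ 1, so λ ≡ 35·48 ≡ 47.
  x = λ² - 20 - 20 = 2209 - 40 ≡ 39; y = λ·(20 - 39) - 54 ≡ 47. → (39, 47)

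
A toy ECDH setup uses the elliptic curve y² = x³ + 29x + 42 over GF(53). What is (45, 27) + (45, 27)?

(44, 35)

tangent at (45, 27): λ = (3·45² + 29)/(2·27) ≡ 9/1. 1⁻¹ ≡ 1 (mod 53), so λ ≡ 9·1 ≡ 9.
  x = λ² - 45 - 45 = 81 - 90 ≡ 44; y = λ·(45 - 44) - 27 ≡ 35. → (44, 35)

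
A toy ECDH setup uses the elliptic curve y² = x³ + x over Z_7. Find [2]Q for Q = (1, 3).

tangent at (1, 3): λ = (3·1² + 1)/(2·3) ≡ 4/6. 6⁻¹ ≡ 6 (mod 7) since 6·6 = 36 ≡ 1, so λ ≡ 4·6 ≡ 3.
  x = λ² - 1 - 1 = 9 - 2 ≡ 0; y = λ·(1 - 0) - 3 ≡ 0. → (0, 0)

(0, 0)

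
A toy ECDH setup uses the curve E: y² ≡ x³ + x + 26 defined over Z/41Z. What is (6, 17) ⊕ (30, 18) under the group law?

(26, 30)

(6, 17) + (30, 18). λ = (18 - 17)/(30 - 6) ≡ 1/24 mod 41. 24⁻¹ ≡ 12 (mod 41) since 24·12 = 288 ≡ 1, so λ ≡ 12.
  x = λ² - 6 - 30 = 144 - 36 ≡ 26; y = λ·(6 - 26) - 17 ≡ 30. → (26, 30)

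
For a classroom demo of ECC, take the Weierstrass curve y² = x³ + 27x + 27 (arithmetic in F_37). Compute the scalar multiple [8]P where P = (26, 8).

(25, 11)

Double-and-add on 8 = (1000)₂. Start with P = (26, 8) for the leading 1-bit.
double: tangent at (26, 8): λ = (3·26² + 27)/(2·8) ≡ 20/16. 16⁻¹ ≡ 7 (mod 37), so λ ≡ 20·7 ≡ 29.
  x = λ² - 26 - 26 = 841 - 52 ≡ 12; y = λ·(26 - 12) - 8 ≡ 28. → (12, 28)
double: tangent at (12, 28): λ = (3·12² + 27)/(2·28) ≡ 15/19. 19⁻¹ ≡ 2 (mod 37), so λ ≡ 15·2 ≡ 30.
  x = λ² - 12 - 12 = 900 - 24 ≡ 25; y = λ·(12 - 25) - 28 ≡ 26. → (25, 26)
double: tangent at (25, 26): λ = (3·25² + 27)/(2·26) ≡ 15/15. 15⁻¹ ≡ 5 (mod 37), so λ ≡ 15·5 ≡ 1.
  x = λ² - 25 - 25 = 1 - 50 ≡ 25; y = λ·(25 - 25) - 26 ≡ 11. → (25, 11)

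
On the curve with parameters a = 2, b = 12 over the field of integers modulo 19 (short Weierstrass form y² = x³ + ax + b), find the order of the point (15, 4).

3

2P: tangent at (15, 4): λ = (3·15² + 2)/(2·4) ≡ 12/8. 8⁻¹ ≡ 12 (mod 19), so λ ≡ 12·12 ≡ 11.
  x = λ² - 15 - 15 = 121 - 30 ≡ 15; y = λ·(15 - 15) - 4 ≡ 15. → (15, 15)
3P: (15, 15) + (15, 4): same x and y₁ ≡ -y₂, so the sum is O.
3P = O, so the order is 3.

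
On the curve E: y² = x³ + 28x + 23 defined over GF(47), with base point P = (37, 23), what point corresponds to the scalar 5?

(8, 30)

Double-and-add on 5 = (101)₂. Start with P = (37, 23) for the leading 1-bit.
double: tangent at (37, 23): λ = (3·37² + 28)/(2·23) ≡ 46/46. 46⁻¹ ≡ 46 (mod 47), so λ ≡ 46·46 ≡ 1.
  x = λ² - 37 - 37 = 1 - 74 ≡ 21; y = λ·(37 - 21) - 23 ≡ 40. → (21, 40)
double: tangent at (21, 40): λ = (3·21² + 28)/(2·40) ≡ 35/33. 33⁻¹ ≡ 10 (mod 47), so λ ≡ 35·10 ≡ 21.
  x = λ² - 21 - 21 = 441 - 42 ≡ 23; y = λ·(21 - 23) - 40 ≡ 12. → (23, 12)
add P: (23, 12) + (37, 23). λ = (23 - 12)/(37 - 23) ≡ 11/14 mod 47. 14⁻¹ ≡ 37 (mod 47), so λ ≡ 31.
  x = λ² - 23 - 37 = 961 - 60 ≡ 8; y = λ·(23 - 8) - 12 ≡ 30. → (8, 30)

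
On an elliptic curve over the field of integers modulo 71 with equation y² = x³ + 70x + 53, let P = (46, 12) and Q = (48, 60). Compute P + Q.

(46, 12) + (48, 60). λ = (60 - 12)/(48 - 46) ≡ 48/2 mod 71. 2⁻¹ ≡ 36 (mod 71), so λ ≡ 24.
  x = λ² - 46 - 48 = 576 - 94 ≡ 56; y = λ·(46 - 56) - 12 ≡ 32. → (56, 32)

(56, 32)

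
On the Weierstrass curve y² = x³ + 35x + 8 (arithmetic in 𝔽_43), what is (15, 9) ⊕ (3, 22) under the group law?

(15, 9) + (3, 22). λ = (22 - 9)/(3 - 15) ≡ 13/31 mod 43. 31⁻¹ ≡ 25 (mod 43), so λ ≡ 24.
  x = λ² - 15 - 3 = 576 - 18 ≡ 42; y = λ·(15 - 42) - 9 ≡ 31. → (42, 31)

(42, 31)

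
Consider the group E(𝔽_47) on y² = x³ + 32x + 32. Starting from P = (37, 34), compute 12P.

Repeated addition: build up to 12P.
2P: tangent at (37, 34): λ = (3·37² + 32)/(2·34) ≡ 3/21. 21⁻¹ ≡ 9 (mod 47), so λ ≡ 3·9 ≡ 27.
  x = λ² - 37 - 37 = 729 - 74 ≡ 44; y = λ·(37 - 44) - 34 ≡ 12. → (44, 12)
3P: (44, 12) + (37, 34). λ = (34 - 12)/(37 - 44) ≡ 22/40 mod 47. 40⁻¹ ≡ 20 (mod 47) since 40·20 = 800 ≡ 1, so λ ≡ 17.
  x = λ² - 44 - 37 = 289 - 81 ≡ 20; y = λ·(44 - 20) - 12 ≡ 20. → (20, 20)
4P: (20, 20) + (37, 34). λ = (34 - 20)/(37 - 20) ≡ 14/17 mod 47. 17⁻¹ ≡ 36 (mod 47), so λ ≡ 34.
  x = λ² - 20 - 37 = 1156 - 57 ≡ 18; y = λ·(20 - 18) - 20 ≡ 1. → (18, 1)
5P: (18, 1) + (37, 34). λ = (34 - 1)/(37 - 18) ≡ 33/19 mod 47. 19⁻¹ ≡ 5 (mod 47) since 19·5 = 95 ≡ 1, so λ ≡ 24.
  x = λ² - 18 - 37 = 576 - 55 ≡ 4; y = λ·(18 - 4) - 1 ≡ 6. → (4, 6)
6P: (4, 6) + (37, 34). λ = (34 - 6)/(37 - 4) ≡ 28/33 mod 47. 33⁻¹ ≡ 10 (mod 47) since 33·10 = 330 ≡ 1, so λ ≡ 45.
  x = λ² - 4 - 37 = 2025 - 41 ≡ 10; y = λ·(4 - 10) - 6 ≡ 6. → (10, 6)
7P: (10, 6) + (37, 34). λ = (34 - 6)/(37 - 10) ≡ 28/27 mod 47. 27⁻¹ ≡ 7 (mod 47), so λ ≡ 8.
  x = λ² - 10 - 37 = 64 - 47 ≡ 17; y = λ·(10 - 17) - 6 ≡ 32. → (17, 32)
8P: (17, 32) + (37, 34). λ = (34 - 32)/(37 - 17) ≡ 2/20 mod 47. 20⁻¹ ≡ 40 (mod 47), so λ ≡ 33.
  x = λ² - 17 - 37 = 1089 - 54 ≡ 1; y = λ·(17 - 1) - 32 ≡ 26. → (1, 26)
9P: (1, 26) + (37, 34). λ = (34 - 26)/(37 - 1) ≡ 8/36 mod 47. 36⁻¹ ≡ 17 (mod 47), so λ ≡ 42.
  x = λ² - 1 - 37 = 1764 - 38 ≡ 34; y = λ·(1 - 34) - 26 ≡ 45. → (34, 45)
10P: (34, 45) + (37, 34). λ = (34 - 45)/(37 - 34) ≡ 36/3 mod 47. 3⁻¹ ≡ 16 (mod 47) since 3·16 = 48 ≡ 1, so λ ≡ 12.
  x = λ² - 34 - 37 = 144 - 71 ≡ 26; y = λ·(34 - 26) - 45 ≡ 4. → (26, 4)
11P: (26, 4) + (37, 34). λ = (34 - 4)/(37 - 26) ≡ 30/11 mod 47. 11⁻¹ ≡ 30 (mod 47), so λ ≡ 7.
  x = λ² - 26 - 37 = 49 - 63 ≡ 33; y = λ·(26 - 33) - 4 ≡ 41. → (33, 41)
12P: (33, 41) + (37, 34). λ = (34 - 41)/(37 - 33) ≡ 40/4 mod 47. 4⁻¹ ≡ 12 (mod 47) since 4·12 = 48 ≡ 1, so λ ≡ 10.
  x = λ² - 33 - 37 = 100 - 70 ≡ 30; y = λ·(33 - 30) - 41 ≡ 36. → (30, 36)

(30, 36)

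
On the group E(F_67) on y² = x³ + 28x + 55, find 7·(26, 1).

(45, 28)

Write Q = (26, 1).
Double-and-add on 7 = (111)₂. Start with Q = (26, 1) for the leading 1-bit.
double: tangent at (26, 1): λ = (3·26² + 28)/(2·1) ≡ 46/2. 2⁻¹ ≡ 34 (mod 67), so λ ≡ 46·34 ≡ 23.
  x = λ² - 26 - 26 = 529 - 52 ≡ 8; y = λ·(26 - 8) - 1 ≡ 11. → (8, 11)
add Q: (8, 11) + (26, 1). λ = (1 - 11)/(26 - 8) ≡ 57/18 mod 67. 18⁻¹ ≡ 41 (mod 67), so λ ≡ 59.
  x = λ² - 8 - 26 = 3481 - 34 ≡ 30; y = λ·(8 - 30) - 11 ≡ 31. → (30, 31)
double: tangent at (30, 31): λ = (3·30² + 28)/(2·31) ≡ 48/62. 62⁻¹ ≡ 40 (mod 67) since 62·40 = 2480 ≡ 1, so λ ≡ 48·40 ≡ 44.
  x = λ² - 30 - 30 = 1936 - 60 ≡ 0; y = λ·(30 - 0) - 31 ≡ 16. → (0, 16)
add Q: (0, 16) + (26, 1). λ = (1 - 16)/(26 - 0) ≡ 52/26 mod 67. 26⁻¹ ≡ 49 (mod 67), so λ ≡ 2.
  x = λ² - 0 - 26 = 4 - 26 ≡ 45; y = λ·(0 - 45) - 16 ≡ 28. → (45, 28)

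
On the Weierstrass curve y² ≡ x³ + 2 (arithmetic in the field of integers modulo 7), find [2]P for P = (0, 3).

(0, 4)

tangent at (0, 3): λ = (3·0² + 0)/(2·3) ≡ 0/6. 6⁻¹ ≡ 6 (mod 7) since 6·6 = 36 ≡ 1, so λ ≡ 0·6 ≡ 0.
  x = λ² - 0 - 0 = 0 - 0 ≡ 0; y = λ·(0 - 0) - 3 ≡ 4. → (0, 4)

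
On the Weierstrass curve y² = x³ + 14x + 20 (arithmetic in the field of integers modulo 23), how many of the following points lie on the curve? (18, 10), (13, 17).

(18, 10): 10² ≡ 8, rhs ≡ 9 → off.
(13, 17): 17² ≡ 13, rhs ≡ 7 → off.

0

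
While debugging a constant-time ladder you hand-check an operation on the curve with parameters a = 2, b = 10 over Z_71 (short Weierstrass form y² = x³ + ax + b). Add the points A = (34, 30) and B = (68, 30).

(40, 41)

(34, 30) + (68, 30). λ = (30 - 30)/(68 - 34) ≡ 0/34 mod 71. 34⁻¹ ≡ 23 (mod 71), so λ ≡ 0.
  x = λ² - 34 - 68 = 0 - 102 ≡ 40; y = λ·(34 - 40) - 30 ≡ 41. → (40, 41)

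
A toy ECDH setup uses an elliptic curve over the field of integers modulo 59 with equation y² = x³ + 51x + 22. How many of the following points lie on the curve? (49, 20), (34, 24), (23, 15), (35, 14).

2

(49, 20): 20² ≡ 46, rhs ≡ 46 → on.
(34, 24): 24² ≡ 45, rhs ≡ 55 → off.
(23, 15): 15² ≡ 48, rhs ≡ 28 → off.
(35, 14): 14² ≡ 19, rhs ≡ 19 → on.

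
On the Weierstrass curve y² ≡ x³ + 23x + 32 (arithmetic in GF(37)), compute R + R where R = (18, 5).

tangent at (18, 5): λ = (3·18² + 23)/(2·5) ≡ 33/10. 10⁻¹ ≡ 26 (mod 37) since 10·26 = 260 ≡ 1, so λ ≡ 33·26 ≡ 7.
  x = λ² - 18 - 18 = 49 - 36 ≡ 13; y = λ·(18 - 13) - 5 ≡ 30. → (13, 30)

(13, 30)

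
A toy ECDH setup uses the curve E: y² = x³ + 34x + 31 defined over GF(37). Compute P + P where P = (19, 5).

(8, 36)

tangent at (19, 5): λ = (3·19² + 34)/(2·5) ≡ 7/10. 10⁻¹ ≡ 26 (mod 37) since 10·26 = 260 ≡ 1, so λ ≡ 7·26 ≡ 34.
  x = λ² - 19 - 19 = 1156 - 38 ≡ 8; y = λ·(19 - 8) - 5 ≡ 36. → (8, 36)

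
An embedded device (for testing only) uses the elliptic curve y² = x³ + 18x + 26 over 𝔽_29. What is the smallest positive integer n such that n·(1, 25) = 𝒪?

7

2P: tangent at (1, 25): λ = (3·1² + 18)/(2·25) ≡ 21/21. 21⁻¹ ≡ 18 (mod 29), so λ ≡ 21·18 ≡ 1.
  x = λ² - 1 - 1 = 1 - 2 ≡ 28; y = λ·(1 - 28) - 25 ≡ 6. → (28, 6)
3P: (28, 6) + (1, 25). λ = (25 - 6)/(1 - 28) ≡ 19/2 mod 29. 2⁻¹ ≡ 15 (mod 29) since 2·15 = 30 ≡ 1, so λ ≡ 24.
  x = λ² - 28 - 1 = 576 - 29 ≡ 25; y = λ·(28 - 25) - 6 ≡ 8. → (25, 8)
4P: (25, 8) + (1, 25). λ = (25 - 8)/(1 - 25) ≡ 17/5 mod 29. 5⁻¹ ≡ 6 (mod 29), so λ ≡ 15.
  x = λ² - 25 - 1 = 225 - 26 ≡ 25; y = λ·(25 - 25) - 8 ≡ 21. → (25, 21)
5P: (25, 21) + (1, 25). λ = (25 - 21)/(1 - 25) ≡ 4/5 mod 29. 5⁻¹ ≡ 6 (mod 29) since 5·6 = 30 ≡ 1, so λ ≡ 24.
  x = λ² - 25 - 1 = 576 - 26 ≡ 28; y = λ·(25 - 28) - 21 ≡ 23. → (28, 23)
6P: (28, 23) + (1, 25). λ = (25 - 23)/(1 - 28) ≡ 2/2 mod 29. 2⁻¹ ≡ 15 (mod 29), so λ ≡ 1.
  x = λ² - 28 - 1 = 1 - 29 ≡ 1; y = λ·(28 - 1) - 23 ≡ 4. → (1, 4)
7P: (1, 4) + (1, 25): same x and y₁ ≡ -y₂, so the sum is 𝒪.
7P = 𝒪, so the order is 7.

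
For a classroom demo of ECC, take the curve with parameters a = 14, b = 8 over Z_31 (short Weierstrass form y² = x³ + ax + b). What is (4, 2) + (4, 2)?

(23, 29)

tangent at (4, 2): λ = (3·4² + 14)/(2·2) ≡ 0/4. 4⁻¹ ≡ 8 (mod 31), so λ ≡ 0·8 ≡ 0.
  x = λ² - 4 - 4 = 0 - 8 ≡ 23; y = λ·(4 - 23) - 2 ≡ 29. → (23, 29)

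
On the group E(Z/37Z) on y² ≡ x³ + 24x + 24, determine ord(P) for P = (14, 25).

2P: tangent at (14, 25): λ = (3·14² + 24)/(2·25) ≡ 20/13. 13⁻¹ ≡ 20 (mod 37), so λ ≡ 20·20 ≡ 30.
  x = λ² - 14 - 14 = 900 - 28 ≡ 21; y = λ·(14 - 21) - 25 ≡ 24. → (21, 24)
3P: (21, 24) + (14, 25). λ = (25 - 24)/(14 - 21) ≡ 1/30 mod 37. 30⁻¹ ≡ 21 (mod 37) since 30·21 = 630 ≡ 1, so λ ≡ 21.
  x = λ² - 21 - 14 = 441 - 35 ≡ 36; y = λ·(21 - 36) - 24 ≡ 31. → (36, 31)
4P: (36, 31) + (14, 25). λ = (25 - 31)/(14 - 36) ≡ 31/15 mod 37. 15⁻¹ ≡ 5 (mod 37), so λ ≡ 7.
  x = λ² - 36 - 14 = 49 - 50 ≡ 36; y = λ·(36 - 36) - 31 ≡ 6. → (36, 6)
5P: (36, 6) + (14, 25). λ = (25 - 6)/(14 - 36) ≡ 19/15 mod 37. 15⁻¹ ≡ 5 (mod 37) since 15·5 = 75 ≡ 1, so λ ≡ 21.
  x = λ² - 36 - 14 = 441 - 50 ≡ 21; y = λ·(36 - 21) - 6 ≡ 13. → (21, 13)
6P: (21, 13) + (14, 25). λ = (25 - 13)/(14 - 21) ≡ 12/30 mod 37. 30⁻¹ ≡ 21 (mod 37) since 30·21 = 630 ≡ 1, so λ ≡ 30.
  x = λ² - 21 - 14 = 900 - 35 ≡ 14; y = λ·(21 - 14) - 13 ≡ 12. → (14, 12)
7P: (14, 12) + (14, 25): same x and y₁ ≡ -y₂, so the sum is the point at infinity.
7P = the point at infinity, so the order is 7.

7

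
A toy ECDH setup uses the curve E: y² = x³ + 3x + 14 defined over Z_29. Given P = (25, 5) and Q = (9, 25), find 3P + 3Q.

(18, 19)

First 3P:
Repeated addition: build up to 3P.
2P: tangent at (25, 5): λ = (3·25² + 3)/(2·5) ≡ 22/10. 10⁻¹ ≡ 3 (mod 29), so λ ≡ 22·3 ≡ 8.
  x = λ² - 25 - 25 = 64 - 50 ≡ 14; y = λ·(25 - 14) - 5 ≡ 25. → (14, 25)
3P: (14, 25) + (25, 5). λ = (5 - 25)/(25 - 14) ≡ 9/11 mod 29. 11⁻¹ ≡ 8 (mod 29), so λ ≡ 14.
  x = λ² - 14 - 25 = 196 - 39 ≡ 12; y = λ·(14 - 12) - 25 ≡ 3. → (12, 3)
3P = (12, 3).
Next 3Q:
Repeated addition: build up to 3Q.
2Q: tangent at (9, 25): λ = (3·9² + 3)/(2·25) ≡ 14/21. 21⁻¹ ≡ 18 (mod 29) since 21·18 = 378 ≡ 1, so λ ≡ 14·18 ≡ 20.
  x = λ² - 9 - 9 = 400 - 18 ≡ 5; y = λ·(9 - 5) - 25 ≡ 26. → (5, 26)
3Q: (5, 26) + (9, 25). λ = (25 - 26)/(9 - 5) ≡ 28/4 mod 29. 4⁻¹ ≡ 22 (mod 29) since 4·22 = 88 ≡ 1, so λ ≡ 7.
  x = λ² - 5 - 9 = 49 - 14 ≡ 6; y = λ·(5 - 6) - 26 ≡ 25. → (6, 25)
3Q = (6, 25).
Finally 3P + 3Q:
(12, 3) + (6, 25). λ = (25 - 3)/(6 - 12) ≡ 22/23 mod 29. 23⁻¹ ≡ 24 (mod 29), so λ ≡ 6.
  x = λ² - 12 - 6 = 36 - 18 ≡ 18; y = λ·(12 - 18) - 3 ≡ 19. → (18, 19)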